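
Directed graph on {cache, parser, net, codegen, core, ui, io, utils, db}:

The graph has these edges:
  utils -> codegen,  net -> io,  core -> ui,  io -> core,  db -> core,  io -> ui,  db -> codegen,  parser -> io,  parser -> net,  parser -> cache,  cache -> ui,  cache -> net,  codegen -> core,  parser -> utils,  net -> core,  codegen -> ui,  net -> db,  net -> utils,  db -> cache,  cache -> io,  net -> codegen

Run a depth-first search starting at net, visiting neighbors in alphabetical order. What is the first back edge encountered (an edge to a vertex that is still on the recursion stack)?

DFS from net (visiting neighbors in alphabetical order); mark gray on enter, black on exit:
net gray
  codegen gray
    core gray
      ui gray
      ui black
    core black
    codegen→ui: ui black — skip
  codegen black
  net→core: core black — skip
  db gray
    cache gray
      io gray
        io→core: core black — skip
        io→ui: ui black — skip
      io black
      cache→net: net is gray → back edge
First back edge: cache → net.

cache→net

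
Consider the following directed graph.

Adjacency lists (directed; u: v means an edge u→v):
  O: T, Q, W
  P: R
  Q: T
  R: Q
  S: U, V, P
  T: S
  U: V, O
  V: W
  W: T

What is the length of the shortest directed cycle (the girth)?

4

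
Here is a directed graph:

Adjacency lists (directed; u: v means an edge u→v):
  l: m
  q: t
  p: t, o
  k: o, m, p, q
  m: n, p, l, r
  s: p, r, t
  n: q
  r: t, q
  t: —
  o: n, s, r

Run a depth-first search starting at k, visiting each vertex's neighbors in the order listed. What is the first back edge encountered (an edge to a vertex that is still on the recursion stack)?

p→o

DFS from k (visiting each vertex's neighbors in the order listed); mark gray on enter, black on exit:
k gray
  o gray
    n gray
      q gray
        t gray
        t black
      q black
    n black
    s gray
      p gray
        p→t: t black — skip
        p→o: o is gray → back edge
First back edge: p → o.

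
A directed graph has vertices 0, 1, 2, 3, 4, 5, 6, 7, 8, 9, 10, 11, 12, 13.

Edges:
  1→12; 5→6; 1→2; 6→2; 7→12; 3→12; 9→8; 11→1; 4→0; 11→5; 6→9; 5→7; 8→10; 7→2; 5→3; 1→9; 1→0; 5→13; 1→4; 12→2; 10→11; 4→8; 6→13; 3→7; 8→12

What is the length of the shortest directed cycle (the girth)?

5

For each vertex v, BFS finds the shortest path from v back to v.
The shortest such closed walk is 11 → 1 → 9 → 8 → 10 → 11, length 5.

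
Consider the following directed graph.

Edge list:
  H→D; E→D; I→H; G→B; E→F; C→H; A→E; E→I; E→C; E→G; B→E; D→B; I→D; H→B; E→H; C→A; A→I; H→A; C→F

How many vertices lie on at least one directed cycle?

8

A vertex is on a directed cycle iff it belongs to a strongly connected component of size ≥ 2 (or has a self-loop).
The vertices on cycles are {A, B, C, D, E, G, H, I} — 8 in total.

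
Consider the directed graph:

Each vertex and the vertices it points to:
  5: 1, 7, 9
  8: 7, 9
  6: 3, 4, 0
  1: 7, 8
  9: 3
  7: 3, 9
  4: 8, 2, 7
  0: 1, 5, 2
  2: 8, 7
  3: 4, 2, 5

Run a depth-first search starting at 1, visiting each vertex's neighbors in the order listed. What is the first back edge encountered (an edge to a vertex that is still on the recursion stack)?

DFS from 1 (visiting each vertex's neighbors in the order listed); mark gray on enter, black on exit:
1 gray
  7 gray
    3 gray
      4 gray
        8 gray
          8→7: 7 is gray → back edge
First back edge: 8 → 7.

8→7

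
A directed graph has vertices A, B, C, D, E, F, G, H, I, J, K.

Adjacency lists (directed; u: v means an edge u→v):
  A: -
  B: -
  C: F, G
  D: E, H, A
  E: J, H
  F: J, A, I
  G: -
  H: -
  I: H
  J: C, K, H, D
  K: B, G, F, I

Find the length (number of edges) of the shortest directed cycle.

3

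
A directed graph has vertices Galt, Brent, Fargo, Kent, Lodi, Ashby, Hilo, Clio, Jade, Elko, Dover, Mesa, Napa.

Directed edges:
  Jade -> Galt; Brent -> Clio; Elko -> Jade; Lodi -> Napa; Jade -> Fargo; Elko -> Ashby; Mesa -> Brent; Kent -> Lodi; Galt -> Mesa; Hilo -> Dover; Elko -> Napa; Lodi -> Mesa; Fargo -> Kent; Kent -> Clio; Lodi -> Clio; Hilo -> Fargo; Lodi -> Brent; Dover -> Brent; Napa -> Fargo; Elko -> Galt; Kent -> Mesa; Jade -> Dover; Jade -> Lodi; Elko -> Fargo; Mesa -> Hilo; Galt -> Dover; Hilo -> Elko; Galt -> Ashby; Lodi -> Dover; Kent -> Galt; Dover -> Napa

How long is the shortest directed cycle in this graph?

4

For each vertex v, BFS finds the shortest path from v back to v.
The shortest such closed walk is Hilo → Fargo → Kent → Mesa → Hilo, length 4.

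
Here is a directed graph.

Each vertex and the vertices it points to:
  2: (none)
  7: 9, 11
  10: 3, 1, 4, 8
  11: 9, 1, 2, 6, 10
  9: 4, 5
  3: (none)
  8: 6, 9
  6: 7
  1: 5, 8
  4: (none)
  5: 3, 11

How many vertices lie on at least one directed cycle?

8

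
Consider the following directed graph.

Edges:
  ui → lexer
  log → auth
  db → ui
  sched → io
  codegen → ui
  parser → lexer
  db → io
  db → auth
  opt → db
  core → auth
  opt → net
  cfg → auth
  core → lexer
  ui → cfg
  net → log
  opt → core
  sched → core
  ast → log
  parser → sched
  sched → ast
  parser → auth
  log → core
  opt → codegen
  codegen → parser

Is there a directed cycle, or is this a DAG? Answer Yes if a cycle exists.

DFS with white/gray/black marking, starting from net:
net gray
  log gray
    core gray
      auth gray
      auth black
      lexer gray
      lexer black
    core black
    log→auth: auth black — skip
  log black
net black
parser gray
  parser→auth: auth black — skip
  parser→lexer: lexer black — skip
  sched gray
    io gray
    io black
    ast gray
      ast→log: log black — skip
    ast black
    sched→core: core black — skip
  sched black
parser black
db gray
  ui gray
    cfg gray
      cfg→auth: auth black — skip
    cfg black
    ui→lexer: lexer black — skip
  ui black
  db→auth: auth black — skip
  db→io: io black — skip
db black
codegen gray
  codegen→ui: ui black — skip
  codegen→parser: parser black — skip
codegen black
opt gray
  opt→db: db black — skip
  opt→net: net black — skip
  opt→codegen: codegen black — skip
  opt→core: core black — skip
opt black
Every edge goes to a white or black vertex — no back edge, so the graph is acyclic.

No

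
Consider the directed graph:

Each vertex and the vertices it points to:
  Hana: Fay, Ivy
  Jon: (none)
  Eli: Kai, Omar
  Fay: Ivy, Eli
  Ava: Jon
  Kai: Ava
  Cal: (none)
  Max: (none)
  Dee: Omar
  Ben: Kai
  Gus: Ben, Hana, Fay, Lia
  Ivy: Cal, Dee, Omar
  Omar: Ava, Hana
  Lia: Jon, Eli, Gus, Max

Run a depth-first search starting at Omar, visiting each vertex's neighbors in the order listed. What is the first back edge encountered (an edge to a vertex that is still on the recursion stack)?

DFS from Omar (visiting each vertex's neighbors in the order listed); mark gray on enter, black on exit:
Omar gray
  Ava gray
    Jon gray
    Jon black
  Ava black
  Hana gray
    Fay gray
      Ivy gray
        Cal gray
        Cal black
        Dee gray
          Dee→Omar: Omar is gray → back edge
First back edge: Dee → Omar.

Dee->Omar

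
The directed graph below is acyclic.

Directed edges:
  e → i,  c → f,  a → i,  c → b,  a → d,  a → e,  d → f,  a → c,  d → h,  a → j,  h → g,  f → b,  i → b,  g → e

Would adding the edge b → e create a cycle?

Yes

Adding b→e creates a cycle iff e can already reach b.
Path from e: e → i → b.
So e → … → b → e is a cycle.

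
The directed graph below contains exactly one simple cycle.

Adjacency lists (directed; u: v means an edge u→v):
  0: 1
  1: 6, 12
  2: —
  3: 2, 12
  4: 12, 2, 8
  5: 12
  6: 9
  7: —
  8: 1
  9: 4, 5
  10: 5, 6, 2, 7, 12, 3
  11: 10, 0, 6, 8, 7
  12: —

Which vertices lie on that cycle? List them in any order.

DFS with gray/black marking from 6:
6 gray
  9 gray
    4 gray
      12 gray
      12 black
      2 gray
      2 black
      8 gray
        1 gray
          1→6: 6 is gray → back edge
Back edge closes the cycle 6 → 9 → 4 → 8 → 1 → 6; its vertices are {1, 4, 6, 8, 9}.

1, 4, 6, 8, 9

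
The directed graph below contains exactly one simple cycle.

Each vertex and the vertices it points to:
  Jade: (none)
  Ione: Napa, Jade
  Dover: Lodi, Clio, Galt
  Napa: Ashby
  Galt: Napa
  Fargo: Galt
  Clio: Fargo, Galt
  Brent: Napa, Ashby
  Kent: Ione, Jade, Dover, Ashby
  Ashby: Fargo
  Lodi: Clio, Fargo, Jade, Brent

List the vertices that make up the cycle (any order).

Galt, Napa, Ashby, Fargo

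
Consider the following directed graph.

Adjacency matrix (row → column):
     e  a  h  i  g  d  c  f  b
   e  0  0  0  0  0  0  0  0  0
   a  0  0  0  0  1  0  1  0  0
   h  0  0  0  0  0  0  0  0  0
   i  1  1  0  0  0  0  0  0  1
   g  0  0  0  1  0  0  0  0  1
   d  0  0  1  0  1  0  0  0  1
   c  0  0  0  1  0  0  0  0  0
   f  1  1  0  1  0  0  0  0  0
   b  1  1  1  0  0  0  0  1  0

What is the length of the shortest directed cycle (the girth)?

3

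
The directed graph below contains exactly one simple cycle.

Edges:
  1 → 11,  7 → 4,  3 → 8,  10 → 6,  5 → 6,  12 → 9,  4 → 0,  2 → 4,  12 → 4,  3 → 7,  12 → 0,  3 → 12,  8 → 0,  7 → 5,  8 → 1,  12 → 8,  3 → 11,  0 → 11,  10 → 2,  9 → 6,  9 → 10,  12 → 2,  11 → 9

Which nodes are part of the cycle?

0, 2, 4, 9, 10, 11

DFS with gray/black marking from 4:
4 gray
  0 gray
    11 gray
      9 gray
        6 gray
        6 black
        10 gray
          2 gray
            2→4: 4 is gray → back edge
Back edge closes the cycle 4 → 0 → 11 → 9 → 10 → 2 → 4; its vertices are {0, 2, 4, 9, 10, 11}.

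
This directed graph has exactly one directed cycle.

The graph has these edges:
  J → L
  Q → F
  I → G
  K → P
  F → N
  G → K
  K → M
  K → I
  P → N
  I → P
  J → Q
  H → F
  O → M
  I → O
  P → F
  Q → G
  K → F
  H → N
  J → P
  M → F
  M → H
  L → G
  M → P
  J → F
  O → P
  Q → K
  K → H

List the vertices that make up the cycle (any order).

G, I, K

DFS with gray/black marking from G:
G gray
  K gray
    I gray
      I→G: G is gray → back edge
Back edge closes the cycle G → K → I → G; its vertices are {G, I, K}.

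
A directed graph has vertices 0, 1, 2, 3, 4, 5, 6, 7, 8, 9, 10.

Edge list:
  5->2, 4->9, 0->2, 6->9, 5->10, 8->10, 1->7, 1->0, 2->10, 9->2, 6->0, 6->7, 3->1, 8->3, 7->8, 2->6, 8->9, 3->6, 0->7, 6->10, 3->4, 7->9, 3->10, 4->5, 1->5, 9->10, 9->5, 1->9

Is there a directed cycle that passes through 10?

10 lies on a cycle iff there is a path from 10 back to itself.
Exploring from 10, it never reaches itself; equivalently, its strongly connected component is a singleton.

No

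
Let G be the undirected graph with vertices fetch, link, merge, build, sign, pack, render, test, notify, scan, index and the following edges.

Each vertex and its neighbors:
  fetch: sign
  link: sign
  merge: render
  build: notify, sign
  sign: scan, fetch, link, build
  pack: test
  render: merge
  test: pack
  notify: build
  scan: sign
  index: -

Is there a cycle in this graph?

No

DFS, tracking each vertex's parent; an edge to a visited non-parent vertex closes a cycle.
Start from scan:
visit scan (parent –)
  visit sign (parent scan)
    sign–scan: parent, skip
    visit fetch (parent sign)
      fetch–sign: parent, skip
    visit link (parent sign)
      link–sign: parent, skip
    visit build (parent sign)
      visit notify (parent build)
        notify–build: parent, skip
      build–sign: parent, skip
visit merge (parent –)
  visit render (parent merge)
    render–merge: parent, skip
visit pack (parent –)
  visit test (parent pack)
    test–pack: parent, skip
visit index (parent –)
No non-parent visited neighbor found — the graph is a forest.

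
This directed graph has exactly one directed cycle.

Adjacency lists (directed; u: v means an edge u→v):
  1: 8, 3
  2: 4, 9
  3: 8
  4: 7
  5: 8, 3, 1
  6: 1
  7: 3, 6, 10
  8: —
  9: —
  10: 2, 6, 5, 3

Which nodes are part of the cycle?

2, 4, 7, 10

DFS with gray/black marking from 2:
2 gray
  4 gray
    7 gray
      3 gray
        8 gray
        8 black
      3 black
      6 gray
        1 gray
          1→8: 8 black — skip
          1→3: 3 black — skip
        1 black
      6 black
      10 gray
        10→2: 2 is gray → back edge
Back edge closes the cycle 2 → 4 → 7 → 10 → 2; its vertices are {2, 4, 7, 10}.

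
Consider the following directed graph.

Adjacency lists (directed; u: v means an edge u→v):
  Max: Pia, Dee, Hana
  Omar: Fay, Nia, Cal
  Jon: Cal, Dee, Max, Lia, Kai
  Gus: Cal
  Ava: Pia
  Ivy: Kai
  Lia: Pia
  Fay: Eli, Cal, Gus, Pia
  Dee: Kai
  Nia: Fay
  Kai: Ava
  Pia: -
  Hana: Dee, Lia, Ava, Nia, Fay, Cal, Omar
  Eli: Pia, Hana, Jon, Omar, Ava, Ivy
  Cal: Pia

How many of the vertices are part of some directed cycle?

A vertex is on a directed cycle iff it belongs to a strongly connected component of size ≥ 2 (or has a self-loop).
The vertices on cycles are {Eli, Fay, Jon, Max, Nia, Hana, Omar} — 7 in total.

7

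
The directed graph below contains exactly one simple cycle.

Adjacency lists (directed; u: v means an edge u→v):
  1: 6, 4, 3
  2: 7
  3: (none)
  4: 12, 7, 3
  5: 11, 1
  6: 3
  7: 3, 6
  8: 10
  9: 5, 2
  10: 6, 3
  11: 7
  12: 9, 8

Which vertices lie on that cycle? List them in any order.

DFS with gray/black marking from 12:
12 gray
  9 gray
    5 gray
      11 gray
        7 gray
          3 gray
          3 black
          6 gray
            6→3: 3 black — skip
          6 black
        7 black
      11 black
      1 gray
        1→6: 6 black — skip
        4 gray
          4→12: 12 is gray → back edge
Back edge closes the cycle 12 → 9 → 5 → 1 → 4 → 12; its vertices are {1, 4, 5, 9, 12}.

1, 4, 5, 9, 12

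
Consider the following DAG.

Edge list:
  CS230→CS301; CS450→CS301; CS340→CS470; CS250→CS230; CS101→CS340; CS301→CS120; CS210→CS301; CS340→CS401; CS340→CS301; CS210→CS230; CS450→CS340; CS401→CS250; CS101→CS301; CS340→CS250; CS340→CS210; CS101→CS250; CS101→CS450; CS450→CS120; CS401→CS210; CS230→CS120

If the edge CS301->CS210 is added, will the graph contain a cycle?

Yes

Adding CS301→CS210 creates a cycle iff CS210 can already reach CS301.
Path from CS210: CS210 → CS301.
So CS210 → … → CS301 → CS210 is a cycle.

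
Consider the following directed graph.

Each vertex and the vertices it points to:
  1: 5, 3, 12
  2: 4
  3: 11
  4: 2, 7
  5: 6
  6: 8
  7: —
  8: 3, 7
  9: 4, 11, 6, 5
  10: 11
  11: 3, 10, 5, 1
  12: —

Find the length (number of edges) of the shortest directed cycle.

2

For each vertex v, BFS finds the shortest path from v back to v.
The shortest such closed walk is 4 → 2 → 4, length 2.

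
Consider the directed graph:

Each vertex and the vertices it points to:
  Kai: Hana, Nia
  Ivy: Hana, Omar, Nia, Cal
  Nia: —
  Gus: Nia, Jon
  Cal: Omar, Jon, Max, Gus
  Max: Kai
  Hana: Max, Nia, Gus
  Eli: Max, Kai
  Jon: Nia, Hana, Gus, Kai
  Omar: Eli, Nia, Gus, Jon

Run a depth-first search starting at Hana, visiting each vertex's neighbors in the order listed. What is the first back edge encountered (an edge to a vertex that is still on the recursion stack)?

DFS from Hana (visiting each vertex's neighbors in the order listed); mark gray on enter, black on exit:
Hana gray
  Max gray
    Kai gray
      Kai→Hana: Hana is gray → back edge
First back edge: Kai → Hana.

Kai→Hana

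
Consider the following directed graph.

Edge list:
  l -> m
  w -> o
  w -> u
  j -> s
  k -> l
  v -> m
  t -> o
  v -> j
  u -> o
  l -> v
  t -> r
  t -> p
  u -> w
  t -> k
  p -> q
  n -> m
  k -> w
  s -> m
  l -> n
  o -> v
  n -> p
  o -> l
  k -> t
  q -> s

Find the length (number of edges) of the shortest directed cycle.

2

For each vertex v, BFS finds the shortest path from v back to v.
The shortest such closed walk is k → t → k, length 2.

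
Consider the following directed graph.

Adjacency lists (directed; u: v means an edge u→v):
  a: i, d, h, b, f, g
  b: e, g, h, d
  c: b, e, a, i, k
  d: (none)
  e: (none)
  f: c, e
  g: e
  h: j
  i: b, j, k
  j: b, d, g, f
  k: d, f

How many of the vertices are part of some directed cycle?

A vertex is on a directed cycle iff it belongs to a strongly connected component of size ≥ 2 (or has a self-loop).
The vertices on cycles are {a, b, c, f, h, i, j, k} — 8 in total.

8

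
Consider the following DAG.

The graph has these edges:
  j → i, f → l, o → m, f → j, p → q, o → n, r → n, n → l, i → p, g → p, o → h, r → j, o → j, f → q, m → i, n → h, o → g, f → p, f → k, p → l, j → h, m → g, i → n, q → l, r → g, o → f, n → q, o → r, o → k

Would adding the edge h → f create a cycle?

Adding h→f creates a cycle iff f can already reach h.
Path from f: f → j → h.
So f → … → h → f is a cycle.

Yes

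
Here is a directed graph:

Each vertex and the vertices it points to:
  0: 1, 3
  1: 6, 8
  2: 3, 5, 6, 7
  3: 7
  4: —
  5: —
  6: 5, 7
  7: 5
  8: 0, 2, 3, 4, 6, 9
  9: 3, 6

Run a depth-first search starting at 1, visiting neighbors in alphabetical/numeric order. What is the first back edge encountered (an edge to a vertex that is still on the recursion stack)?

DFS from 1 (visiting neighbors in alphabetical/numeric order); mark gray on enter, black on exit:
1 gray
  6 gray
    5 gray
    5 black
    7 gray
      7→5: 5 black — skip
    7 black
  6 black
  8 gray
    0 gray
      0→1: 1 is gray → back edge
First back edge: 0 → 1.

0->1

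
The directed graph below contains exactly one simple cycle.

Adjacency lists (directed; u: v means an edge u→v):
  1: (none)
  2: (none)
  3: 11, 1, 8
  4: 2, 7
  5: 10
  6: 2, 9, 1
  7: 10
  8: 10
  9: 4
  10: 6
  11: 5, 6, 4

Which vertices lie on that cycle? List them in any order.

4, 6, 7, 9, 10

DFS with gray/black marking from 6:
6 gray
  2 gray
  2 black
  9 gray
    4 gray
      4→2: 2 black — skip
      7 gray
        10 gray
          10→6: 6 is gray → back edge
Back edge closes the cycle 6 → 9 → 4 → 7 → 10 → 6; its vertices are {4, 6, 7, 9, 10}.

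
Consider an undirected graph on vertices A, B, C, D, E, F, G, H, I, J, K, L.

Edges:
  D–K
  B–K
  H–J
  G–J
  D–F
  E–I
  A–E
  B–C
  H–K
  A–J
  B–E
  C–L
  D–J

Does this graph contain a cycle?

Yes

DFS, tracking each vertex's parent; an edge to a visited non-parent vertex closes a cycle.
Start from H:
visit H (parent –)
  visit J (parent H)
    visit D (parent J)
      visit F (parent D)
        F–D: parent, skip
      visit K (parent D)
        K–H: H visited and ≠ parent → cycle
Cycle: H – J – D – K – H.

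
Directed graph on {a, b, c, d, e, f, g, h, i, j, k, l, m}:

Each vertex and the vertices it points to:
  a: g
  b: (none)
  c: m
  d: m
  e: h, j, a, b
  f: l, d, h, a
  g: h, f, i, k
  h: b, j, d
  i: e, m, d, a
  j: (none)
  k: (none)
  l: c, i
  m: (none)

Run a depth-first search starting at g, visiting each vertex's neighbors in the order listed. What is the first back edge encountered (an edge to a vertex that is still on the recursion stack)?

a->g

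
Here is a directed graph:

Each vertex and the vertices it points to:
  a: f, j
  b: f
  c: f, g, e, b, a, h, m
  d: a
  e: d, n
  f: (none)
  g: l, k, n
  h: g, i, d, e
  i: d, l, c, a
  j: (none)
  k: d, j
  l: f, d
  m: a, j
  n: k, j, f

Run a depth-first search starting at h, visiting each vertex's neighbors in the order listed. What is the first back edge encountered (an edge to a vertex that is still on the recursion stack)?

DFS from h (visiting each vertex's neighbors in the order listed); mark gray on enter, black on exit:
h gray
  g gray
    l gray
      f gray
      f black
      d gray
        a gray
          a→f: f black — skip
          j gray
          j black
        a black
      d black
    l black
    k gray
      k→d: d black — skip
      k→j: j black — skip
    k black
    n gray
      n→k: k black — skip
      n→j: j black — skip
      n→f: f black — skip
    n black
  g black
  i gray
    i→d: d black — skip
    i→l: l black — skip
    c gray
      c→f: f black — skip
      c→g: g black — skip
      e gray
        e→d: d black — skip
        e→n: n black — skip
      e black
      b gray
        b→f: f black — skip
      b black
      c→a: a black — skip
      c→h: h is gray → back edge
First back edge: c → h.

c→h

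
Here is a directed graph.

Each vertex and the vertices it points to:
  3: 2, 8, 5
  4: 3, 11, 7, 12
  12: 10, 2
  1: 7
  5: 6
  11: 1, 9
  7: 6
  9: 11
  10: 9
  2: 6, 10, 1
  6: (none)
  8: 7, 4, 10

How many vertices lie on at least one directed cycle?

5

A vertex is on a directed cycle iff it belongs to a strongly connected component of size ≥ 2 (or has a self-loop).
The vertices on cycles are {3, 4, 8, 9, 11} — 5 in total.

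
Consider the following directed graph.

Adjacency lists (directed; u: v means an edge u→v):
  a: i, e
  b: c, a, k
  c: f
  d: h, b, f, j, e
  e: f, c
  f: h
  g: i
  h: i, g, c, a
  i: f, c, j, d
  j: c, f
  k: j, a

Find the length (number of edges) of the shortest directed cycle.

3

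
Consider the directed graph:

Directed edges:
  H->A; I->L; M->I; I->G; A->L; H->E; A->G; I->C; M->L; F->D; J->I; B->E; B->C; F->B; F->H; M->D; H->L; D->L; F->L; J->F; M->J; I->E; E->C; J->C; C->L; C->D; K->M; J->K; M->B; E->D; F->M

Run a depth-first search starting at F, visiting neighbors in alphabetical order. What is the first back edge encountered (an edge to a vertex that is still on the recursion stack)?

J→F

DFS from F (visiting neighbors in alphabetical order); mark gray on enter, black on exit:
F gray
  B gray
    C gray
      D gray
        L gray
        L black
      D black
      C→L: L black — skip
    C black
    E gray
      E→C: C black — skip
      E→D: D black — skip
    E black
  B black
  F→D: D black — skip
  H gray
    A gray
      G gray
      G black
      A→L: L black — skip
    A black
    H→E: E black — skip
    H→L: L black — skip
  H black
  F→L: L black — skip
  M gray
    M→B: B black — skip
    M→D: D black — skip
    I gray
      I→C: C black — skip
      I→E: E black — skip
      I→G: G black — skip
      I→L: L black — skip
    I black
    J gray
      J→C: C black — skip
      J→F: F is gray → back edge
First back edge: J → F.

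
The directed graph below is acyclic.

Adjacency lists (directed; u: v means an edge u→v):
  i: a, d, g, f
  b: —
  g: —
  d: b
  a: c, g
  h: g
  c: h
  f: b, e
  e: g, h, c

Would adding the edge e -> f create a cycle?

Yes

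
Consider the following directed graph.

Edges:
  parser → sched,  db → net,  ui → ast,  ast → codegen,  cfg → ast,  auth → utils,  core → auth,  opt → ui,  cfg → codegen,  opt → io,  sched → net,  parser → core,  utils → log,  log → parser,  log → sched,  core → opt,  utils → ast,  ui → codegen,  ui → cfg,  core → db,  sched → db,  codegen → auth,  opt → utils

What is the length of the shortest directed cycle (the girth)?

4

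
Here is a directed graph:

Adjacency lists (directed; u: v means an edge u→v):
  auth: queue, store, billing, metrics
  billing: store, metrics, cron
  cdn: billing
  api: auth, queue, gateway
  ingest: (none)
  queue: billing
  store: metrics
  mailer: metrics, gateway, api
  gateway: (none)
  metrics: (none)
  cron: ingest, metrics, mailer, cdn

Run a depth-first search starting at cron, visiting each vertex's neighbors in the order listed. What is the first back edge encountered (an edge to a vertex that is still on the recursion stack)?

DFS from cron (visiting each vertex's neighbors in the order listed); mark gray on enter, black on exit:
cron gray
  ingest gray
  ingest black
  metrics gray
  metrics black
  mailer gray
    mailer→metrics: metrics black — skip
    gateway gray
    gateway black
    api gray
      auth gray
        queue gray
          billing gray
            store gray
              store→metrics: metrics black — skip
            store black
            billing→metrics: metrics black — skip
            billing→cron: cron is gray → back edge
First back edge: billing → cron.

billing->cron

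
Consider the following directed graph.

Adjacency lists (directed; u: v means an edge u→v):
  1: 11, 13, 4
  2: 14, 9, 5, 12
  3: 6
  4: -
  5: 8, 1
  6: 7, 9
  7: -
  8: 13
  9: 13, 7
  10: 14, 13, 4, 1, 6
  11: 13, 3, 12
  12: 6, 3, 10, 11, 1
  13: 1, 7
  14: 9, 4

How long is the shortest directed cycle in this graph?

For each vertex v, BFS finds the shortest path from v back to v.
The shortest such closed walk is 12 → 11 → 12, length 2.

2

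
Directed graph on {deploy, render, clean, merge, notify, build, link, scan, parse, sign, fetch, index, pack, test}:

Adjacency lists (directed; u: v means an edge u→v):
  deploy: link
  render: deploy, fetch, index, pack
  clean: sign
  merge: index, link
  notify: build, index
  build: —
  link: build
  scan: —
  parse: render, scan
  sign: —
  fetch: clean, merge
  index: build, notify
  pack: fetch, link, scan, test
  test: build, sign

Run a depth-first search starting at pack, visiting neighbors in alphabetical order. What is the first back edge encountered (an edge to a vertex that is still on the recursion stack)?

notify->index

DFS from pack (visiting neighbors in alphabetical order); mark gray on enter, black on exit:
pack gray
  fetch gray
    clean gray
      sign gray
      sign black
    clean black
    merge gray
      index gray
        build gray
        build black
        notify gray
          notify→build: build black — skip
          notify→index: index is gray → back edge
First back edge: notify → index.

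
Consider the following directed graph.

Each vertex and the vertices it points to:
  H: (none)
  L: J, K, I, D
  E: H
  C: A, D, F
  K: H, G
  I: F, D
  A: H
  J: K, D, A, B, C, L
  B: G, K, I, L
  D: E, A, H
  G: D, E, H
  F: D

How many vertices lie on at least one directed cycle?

3

A vertex is on a directed cycle iff it belongs to a strongly connected component of size ≥ 2 (or has a self-loop).
The vertices on cycles are {B, J, L} — 3 in total.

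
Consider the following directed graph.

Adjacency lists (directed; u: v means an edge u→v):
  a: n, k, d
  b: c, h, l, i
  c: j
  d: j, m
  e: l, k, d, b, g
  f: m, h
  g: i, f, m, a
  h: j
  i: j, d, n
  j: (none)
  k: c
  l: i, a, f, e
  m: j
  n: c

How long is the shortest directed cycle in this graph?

For each vertex v, BFS finds the shortest path from v back to v.
The shortest such closed walk is l → e → l, length 2.

2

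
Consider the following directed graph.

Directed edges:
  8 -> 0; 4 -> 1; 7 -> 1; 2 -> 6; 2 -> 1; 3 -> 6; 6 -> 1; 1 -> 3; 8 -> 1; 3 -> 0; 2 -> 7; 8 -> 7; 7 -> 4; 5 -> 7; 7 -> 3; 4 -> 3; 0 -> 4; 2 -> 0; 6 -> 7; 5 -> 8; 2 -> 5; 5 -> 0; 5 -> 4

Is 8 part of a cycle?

8 lies on a cycle iff there is a path from 8 back to itself.
Exploring from 8, it never reaches itself; equivalently, its strongly connected component is a singleton.

No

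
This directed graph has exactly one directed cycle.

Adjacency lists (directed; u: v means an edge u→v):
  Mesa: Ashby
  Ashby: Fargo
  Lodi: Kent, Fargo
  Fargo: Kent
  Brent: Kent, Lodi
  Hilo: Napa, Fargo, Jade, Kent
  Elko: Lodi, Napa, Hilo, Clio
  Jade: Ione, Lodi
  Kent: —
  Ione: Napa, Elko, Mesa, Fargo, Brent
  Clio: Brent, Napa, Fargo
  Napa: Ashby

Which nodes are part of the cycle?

DFS with gray/black marking from Hilo:
Hilo gray
  Napa gray
    Ashby gray
      Fargo gray
        Kent gray
        Kent black
      Fargo black
    Ashby black
  Napa black
  Hilo→Fargo: Fargo black — skip
  Jade gray
    Ione gray
      Ione→Napa: Napa black — skip
      Elko gray
        Lodi gray
          Lodi→Kent: Kent black — skip
          Lodi→Fargo: Fargo black — skip
        Lodi black
        Elko→Napa: Napa black — skip
        Elko→Hilo: Hilo is gray → back edge
Back edge closes the cycle Hilo → Jade → Ione → Elko → Hilo; its vertices are {Elko, Hilo, Ione, Jade}.

Elko, Hilo, Ione, Jade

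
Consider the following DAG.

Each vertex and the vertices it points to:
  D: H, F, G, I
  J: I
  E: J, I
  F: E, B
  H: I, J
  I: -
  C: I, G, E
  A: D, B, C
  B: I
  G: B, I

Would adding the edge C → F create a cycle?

Adding C→F creates a cycle iff F can already reach C.
Explore from F: no path reaches C. The graph stays acyclic.

No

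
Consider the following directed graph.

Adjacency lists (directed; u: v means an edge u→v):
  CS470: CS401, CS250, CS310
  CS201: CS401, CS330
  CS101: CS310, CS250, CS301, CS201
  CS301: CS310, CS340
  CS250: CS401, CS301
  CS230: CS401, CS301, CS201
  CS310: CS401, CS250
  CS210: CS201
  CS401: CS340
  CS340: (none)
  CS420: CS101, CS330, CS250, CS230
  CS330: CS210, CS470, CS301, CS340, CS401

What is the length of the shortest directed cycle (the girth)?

3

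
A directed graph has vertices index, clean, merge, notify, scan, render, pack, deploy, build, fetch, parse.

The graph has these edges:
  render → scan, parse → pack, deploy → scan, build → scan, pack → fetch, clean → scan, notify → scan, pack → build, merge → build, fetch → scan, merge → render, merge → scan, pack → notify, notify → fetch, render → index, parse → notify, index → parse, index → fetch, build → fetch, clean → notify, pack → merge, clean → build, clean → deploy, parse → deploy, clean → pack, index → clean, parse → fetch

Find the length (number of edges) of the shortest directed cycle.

5

For each vertex v, BFS finds the shortest path from v back to v.
The shortest such closed walk is render → index → parse → pack → merge → render, length 5.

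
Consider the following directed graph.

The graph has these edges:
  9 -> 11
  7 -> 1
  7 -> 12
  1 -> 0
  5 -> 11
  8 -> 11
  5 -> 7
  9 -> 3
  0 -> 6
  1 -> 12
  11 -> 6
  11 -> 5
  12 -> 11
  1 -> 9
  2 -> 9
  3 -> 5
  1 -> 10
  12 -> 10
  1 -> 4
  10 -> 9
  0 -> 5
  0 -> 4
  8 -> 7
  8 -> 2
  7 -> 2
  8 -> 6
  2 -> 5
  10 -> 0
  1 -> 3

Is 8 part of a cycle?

No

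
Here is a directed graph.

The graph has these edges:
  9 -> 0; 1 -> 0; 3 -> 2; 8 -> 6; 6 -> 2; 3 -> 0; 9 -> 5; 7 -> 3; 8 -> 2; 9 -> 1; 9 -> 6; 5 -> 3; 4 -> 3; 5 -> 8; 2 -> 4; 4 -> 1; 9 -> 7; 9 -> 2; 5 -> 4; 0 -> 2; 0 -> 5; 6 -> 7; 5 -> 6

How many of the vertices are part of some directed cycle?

A vertex is on a directed cycle iff it belongs to a strongly connected component of size ≥ 2 (or has a self-loop).
The vertices on cycles are {0, 1, 2, 3, 4, 5, 6, 7, 8} — 9 in total.

9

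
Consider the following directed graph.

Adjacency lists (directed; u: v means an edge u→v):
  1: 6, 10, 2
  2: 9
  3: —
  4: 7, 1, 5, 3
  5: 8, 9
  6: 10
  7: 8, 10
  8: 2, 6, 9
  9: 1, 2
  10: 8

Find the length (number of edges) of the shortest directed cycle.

For each vertex v, BFS finds the shortest path from v back to v.
The shortest such closed walk is 2 → 9 → 2, length 2.

2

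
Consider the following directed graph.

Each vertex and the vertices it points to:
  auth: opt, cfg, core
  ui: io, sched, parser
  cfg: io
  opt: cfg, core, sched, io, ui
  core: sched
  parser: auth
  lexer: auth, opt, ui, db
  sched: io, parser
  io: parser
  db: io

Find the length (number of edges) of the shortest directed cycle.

4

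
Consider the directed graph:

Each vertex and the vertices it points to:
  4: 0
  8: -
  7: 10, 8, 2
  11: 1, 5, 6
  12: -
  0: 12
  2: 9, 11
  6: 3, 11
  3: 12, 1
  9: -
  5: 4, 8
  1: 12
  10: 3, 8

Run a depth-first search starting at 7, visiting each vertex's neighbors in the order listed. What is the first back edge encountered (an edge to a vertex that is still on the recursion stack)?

6→11

DFS from 7 (visiting each vertex's neighbors in the order listed); mark gray on enter, black on exit:
7 gray
  10 gray
    3 gray
      12 gray
      12 black
      1 gray
        1→12: 12 black — skip
      1 black
    3 black
    8 gray
    8 black
  10 black
  7→8: 8 black — skip
  2 gray
    9 gray
    9 black
    11 gray
      11→1: 1 black — skip
      5 gray
        4 gray
          0 gray
            0→12: 12 black — skip
          0 black
        4 black
        5→8: 8 black — skip
      5 black
      6 gray
        6→3: 3 black — skip
        6→11: 11 is gray → back edge
First back edge: 6 → 11.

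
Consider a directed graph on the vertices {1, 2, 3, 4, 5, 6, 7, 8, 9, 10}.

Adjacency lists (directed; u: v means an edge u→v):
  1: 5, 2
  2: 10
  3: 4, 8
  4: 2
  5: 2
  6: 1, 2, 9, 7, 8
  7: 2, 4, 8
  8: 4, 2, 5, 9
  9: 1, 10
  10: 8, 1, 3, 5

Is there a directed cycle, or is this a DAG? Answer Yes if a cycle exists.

Yes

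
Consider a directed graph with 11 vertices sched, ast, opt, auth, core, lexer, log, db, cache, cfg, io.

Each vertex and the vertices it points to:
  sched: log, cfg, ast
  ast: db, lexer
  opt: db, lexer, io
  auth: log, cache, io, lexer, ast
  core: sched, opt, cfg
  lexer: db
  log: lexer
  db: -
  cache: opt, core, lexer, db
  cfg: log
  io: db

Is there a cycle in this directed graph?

DFS with white/gray/black marking, starting from lexer:
lexer gray
  db gray
  db black
lexer black
sched gray
  log gray
    log→lexer: lexer black — skip
  log black
  cfg gray
    cfg→log: log black — skip
  cfg black
  ast gray
    ast→db: db black — skip
    ast→lexer: lexer black — skip
  ast black
sched black
opt gray
  opt→db: db black — skip
  opt→lexer: lexer black — skip
  io gray
    io→db: db black — skip
  io black
opt black
auth gray
  auth→log: log black — skip
  cache gray
    cache→opt: opt black — skip
    core gray
      core→sched: sched black — skip
      core→opt: opt black — skip
      core→cfg: cfg black — skip
    core black
    cache→lexer: lexer black — skip
    cache→db: db black — skip
  cache black
  auth→io: io black — skip
  auth→lexer: lexer black — skip
  auth→ast: ast black — skip
auth black
Every edge goes to a white or black vertex — no back edge, so the graph is acyclic.

No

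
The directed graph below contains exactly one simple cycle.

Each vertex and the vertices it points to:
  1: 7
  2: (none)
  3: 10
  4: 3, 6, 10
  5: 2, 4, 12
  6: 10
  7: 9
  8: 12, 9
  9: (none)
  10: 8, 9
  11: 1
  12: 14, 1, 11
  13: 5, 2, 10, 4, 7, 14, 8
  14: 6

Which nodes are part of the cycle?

DFS with gray/black marking from 12:
12 gray
  14 gray
    6 gray
      10 gray
        8 gray
          8→12: 12 is gray → back edge
Back edge closes the cycle 12 → 14 → 6 → 10 → 8 → 12; its vertices are {6, 8, 10, 12, 14}.

6, 8, 10, 12, 14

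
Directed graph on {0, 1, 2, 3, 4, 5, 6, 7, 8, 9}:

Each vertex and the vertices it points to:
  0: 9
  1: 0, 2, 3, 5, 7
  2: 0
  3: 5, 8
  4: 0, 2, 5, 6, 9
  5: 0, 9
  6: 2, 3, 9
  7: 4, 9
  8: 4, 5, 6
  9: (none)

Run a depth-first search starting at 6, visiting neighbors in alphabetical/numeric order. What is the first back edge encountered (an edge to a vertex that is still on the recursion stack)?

DFS from 6 (visiting neighbors in alphabetical/numeric order); mark gray on enter, black on exit:
6 gray
  2 gray
    0 gray
      9 gray
      9 black
    0 black
  2 black
  3 gray
    5 gray
      5→0: 0 black — skip
      5→9: 9 black — skip
    5 black
    8 gray
      4 gray
        4→0: 0 black — skip
        4→2: 2 black — skip
        4→5: 5 black — skip
        4→6: 6 is gray → back edge
First back edge: 4 → 6.

4→6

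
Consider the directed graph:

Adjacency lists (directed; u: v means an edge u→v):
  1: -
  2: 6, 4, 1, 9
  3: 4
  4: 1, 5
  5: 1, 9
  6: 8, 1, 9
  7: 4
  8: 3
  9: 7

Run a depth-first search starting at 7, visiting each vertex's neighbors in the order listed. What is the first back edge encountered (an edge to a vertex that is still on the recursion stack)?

DFS from 7 (visiting each vertex's neighbors in the order listed); mark gray on enter, black on exit:
7 gray
  4 gray
    1 gray
    1 black
    5 gray
      5→1: 1 black — skip
      9 gray
        9→7: 7 is gray → back edge
First back edge: 9 → 7.

9→7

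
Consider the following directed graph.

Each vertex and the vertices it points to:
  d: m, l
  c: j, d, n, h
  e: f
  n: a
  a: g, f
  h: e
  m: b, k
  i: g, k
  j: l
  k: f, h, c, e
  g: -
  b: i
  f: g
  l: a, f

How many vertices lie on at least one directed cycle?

6

A vertex is on a directed cycle iff it belongs to a strongly connected component of size ≥ 2 (or has a self-loop).
The vertices on cycles are {b, c, d, i, k, m} — 6 in total.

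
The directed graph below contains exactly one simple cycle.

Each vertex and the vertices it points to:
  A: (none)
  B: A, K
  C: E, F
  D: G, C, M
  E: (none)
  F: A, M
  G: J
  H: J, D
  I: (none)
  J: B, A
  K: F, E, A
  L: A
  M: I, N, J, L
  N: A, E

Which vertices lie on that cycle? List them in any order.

B, F, J, K, M

DFS with gray/black marking from M:
M gray
  I gray
  I black
  N gray
    A gray
    A black
    E gray
    E black
  N black
  J gray
    B gray
      B→A: A black — skip
      K gray
        F gray
          F→A: A black — skip
          F→M: M is gray → back edge
Back edge closes the cycle M → J → B → K → F → M; its vertices are {B, F, J, K, M}.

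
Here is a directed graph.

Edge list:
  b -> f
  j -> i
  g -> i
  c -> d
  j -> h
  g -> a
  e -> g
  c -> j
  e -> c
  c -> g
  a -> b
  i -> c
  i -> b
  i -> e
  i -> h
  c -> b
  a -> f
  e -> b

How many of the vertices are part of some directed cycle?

A vertex is on a directed cycle iff it belongs to a strongly connected component of size ≥ 2 (or has a self-loop).
The vertices on cycles are {c, e, g, i, j} — 5 in total.

5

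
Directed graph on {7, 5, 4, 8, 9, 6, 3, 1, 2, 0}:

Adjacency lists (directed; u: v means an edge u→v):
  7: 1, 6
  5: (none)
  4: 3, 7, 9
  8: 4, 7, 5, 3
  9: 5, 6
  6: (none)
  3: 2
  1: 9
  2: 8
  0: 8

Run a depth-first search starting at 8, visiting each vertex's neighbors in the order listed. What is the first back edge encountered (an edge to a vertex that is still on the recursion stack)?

2→8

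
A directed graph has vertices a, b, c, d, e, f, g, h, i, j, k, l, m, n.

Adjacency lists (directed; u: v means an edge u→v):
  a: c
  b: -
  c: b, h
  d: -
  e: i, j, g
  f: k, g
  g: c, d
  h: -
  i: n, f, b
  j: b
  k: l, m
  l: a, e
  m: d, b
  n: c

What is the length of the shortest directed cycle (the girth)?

For each vertex v, BFS finds the shortest path from v back to v.
The shortest such closed walk is k → l → e → i → f → k, length 5.

5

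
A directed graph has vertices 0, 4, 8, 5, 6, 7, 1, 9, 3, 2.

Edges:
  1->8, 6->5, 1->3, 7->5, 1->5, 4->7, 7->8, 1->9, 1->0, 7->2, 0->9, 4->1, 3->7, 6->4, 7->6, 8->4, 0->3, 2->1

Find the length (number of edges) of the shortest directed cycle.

For each vertex v, BFS finds the shortest path from v back to v.
The shortest such closed walk is 7 → 6 → 4 → 7, length 3.

3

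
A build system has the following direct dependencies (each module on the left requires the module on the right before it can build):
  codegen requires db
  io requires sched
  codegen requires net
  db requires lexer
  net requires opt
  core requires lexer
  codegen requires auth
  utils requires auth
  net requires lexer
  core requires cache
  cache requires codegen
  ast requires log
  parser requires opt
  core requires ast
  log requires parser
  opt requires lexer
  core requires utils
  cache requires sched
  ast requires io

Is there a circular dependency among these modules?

DFS with white/gray/black marking, starting from lexer:
lexer gray
lexer black
utils gray
  auth gray
  auth black
utils black
log gray
  parser gray
    opt gray
      opt→lexer: lexer black — skip
    opt black
  parser black
log black
net gray
  net→lexer: lexer black — skip
  net→opt: opt black — skip
net black
ast gray
  io gray
    sched gray
    sched black
  io black
  ast→log: log black — skip
ast black
cache gray
  codegen gray
    codegen→auth: auth black — skip
    codegen→net: net black — skip
    db gray
      db→lexer: lexer black — skip
    db black
  codegen black
  cache→sched: sched black — skip
cache black
core gray
  core→cache: cache black — skip
  core→ast: ast black — skip
  core→utils: utils black — skip
  core→lexer: lexer black — skip
core black
Every edge goes to a white or black vertex — no back edge, so the graph is acyclic.

No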